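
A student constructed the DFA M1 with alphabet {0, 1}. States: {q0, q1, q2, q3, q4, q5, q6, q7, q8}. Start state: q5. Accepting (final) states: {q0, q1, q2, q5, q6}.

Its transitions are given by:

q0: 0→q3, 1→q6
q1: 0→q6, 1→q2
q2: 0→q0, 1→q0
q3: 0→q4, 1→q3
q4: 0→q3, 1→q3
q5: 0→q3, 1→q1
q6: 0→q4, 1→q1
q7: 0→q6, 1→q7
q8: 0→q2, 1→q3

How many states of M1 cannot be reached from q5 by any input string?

Starting at q5 and following transitions, the reachable set is {q0, q1, q2, q3, q4, q5, q6}. That leaves q7, q8 unreachable — 2 in total.

2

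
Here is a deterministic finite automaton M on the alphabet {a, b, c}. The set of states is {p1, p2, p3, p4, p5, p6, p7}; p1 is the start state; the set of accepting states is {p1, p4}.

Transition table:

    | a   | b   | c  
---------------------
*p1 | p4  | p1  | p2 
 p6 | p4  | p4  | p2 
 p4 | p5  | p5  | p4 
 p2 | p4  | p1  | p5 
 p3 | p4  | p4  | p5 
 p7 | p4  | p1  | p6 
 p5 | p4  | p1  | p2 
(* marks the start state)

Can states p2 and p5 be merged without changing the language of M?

Yes

First remove the unreachable states {p3,p6,p7}; 4 states remain.
Initial partition by acceptance: {p1,p4} | {p2,p5}.
Refine {p1,p4} on symbol a: members go to different blocks, giving {p1} and {p4}.
The partition is now stable with 3 blocks: {p1} | {p2,p5} | {p4}.
p2 and p5 lie in the same block of the stable partition, so they are equivalent — no string distinguishes them.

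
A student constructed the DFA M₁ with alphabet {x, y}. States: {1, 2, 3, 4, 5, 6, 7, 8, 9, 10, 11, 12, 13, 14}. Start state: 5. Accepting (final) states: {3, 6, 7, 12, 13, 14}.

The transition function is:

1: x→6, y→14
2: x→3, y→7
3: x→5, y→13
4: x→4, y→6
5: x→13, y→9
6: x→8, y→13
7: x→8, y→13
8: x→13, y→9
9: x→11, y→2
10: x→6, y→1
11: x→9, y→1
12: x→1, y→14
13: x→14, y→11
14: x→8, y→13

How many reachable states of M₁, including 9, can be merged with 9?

States {4,10,12} cannot be reached from the start state, so discard them.
Start with accepting vs non-accepting: {3,6,7,13,14} | {1,2,5,8,9,11}.
On input x, block {3,6,7,13,14} splits into {3,6,7,14} and {13}.
Split {1,2,5,8,9,11} by δ(·,x) → {1,2} and {5,8} and {9,11}.
No further refinement is possible. Final partition (5 blocks): {3,6,7,14} | {1,2} | {13} | {5,8} | {9,11}.
The equivalence class containing 9 is {9,11}, of size 2.

2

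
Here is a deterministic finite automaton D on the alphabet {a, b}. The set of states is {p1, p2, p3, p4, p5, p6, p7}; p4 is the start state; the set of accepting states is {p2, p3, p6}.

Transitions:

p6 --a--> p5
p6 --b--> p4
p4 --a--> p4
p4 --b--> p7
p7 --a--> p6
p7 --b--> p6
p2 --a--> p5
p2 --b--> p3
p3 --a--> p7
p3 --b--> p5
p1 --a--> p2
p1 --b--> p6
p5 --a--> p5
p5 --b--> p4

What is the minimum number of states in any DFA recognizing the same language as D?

Reachable states from the start: {p4,p5,p6,p7}. Unreachable: {p1,p2,p3} — drop them.
P0 = {p6} | {p4,p5,p7}.
Refine {p4,p5,p7} on symbol a: members go to different blocks, giving {p4,p5} and {p7}.
Split {p4,p5} by δ(·,b) → {p4} and {p5}.
No further refinement is possible. Final partition (4 blocks): {p6} | {p4} | {p7} | {p5}.

4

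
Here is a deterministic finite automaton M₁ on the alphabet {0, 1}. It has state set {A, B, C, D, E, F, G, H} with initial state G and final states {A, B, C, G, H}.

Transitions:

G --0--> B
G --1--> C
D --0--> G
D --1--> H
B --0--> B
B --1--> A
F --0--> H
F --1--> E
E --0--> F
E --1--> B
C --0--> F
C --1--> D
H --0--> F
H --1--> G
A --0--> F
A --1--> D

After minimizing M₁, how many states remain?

Start with accepting vs non-accepting: {A,B,C,G,H} | {D,E,F}.
Split {A,B,C,G,H} by δ(·,0) → {A,C,H} and {B,G}.
Refine {A,C,H} on symbol 1: members go to different blocks, giving {A,C} and {H}.
Refine {D,E,F} on symbol 0: members go to different blocks, giving {D} and {E} and {F}.
The partition is now stable with 6 blocks: {A,C} | {D} | {B,G} | {H} | {E} | {F}.

6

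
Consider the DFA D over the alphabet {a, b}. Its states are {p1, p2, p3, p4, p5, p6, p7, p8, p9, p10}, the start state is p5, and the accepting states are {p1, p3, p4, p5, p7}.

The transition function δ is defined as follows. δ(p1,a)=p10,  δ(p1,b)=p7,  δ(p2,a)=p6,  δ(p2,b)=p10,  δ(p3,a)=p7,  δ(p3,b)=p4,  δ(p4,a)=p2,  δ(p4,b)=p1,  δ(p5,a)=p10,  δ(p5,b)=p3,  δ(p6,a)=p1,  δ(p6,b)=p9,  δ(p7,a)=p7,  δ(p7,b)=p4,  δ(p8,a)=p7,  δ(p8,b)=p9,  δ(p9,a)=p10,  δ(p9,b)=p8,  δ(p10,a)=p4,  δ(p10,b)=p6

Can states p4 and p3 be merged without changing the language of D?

No

All states are reachable from the start state.
Initial partition by acceptance: {p1,p3,p4,p5,p7} | {p2,p6,p8,p9,p10}.
Refine {p1,p3,p4,p5,p7} on symbol a: members go to different blocks, giving {p1,p4,p5} and {p3,p7}.
On input b, block {p1,p4,p5} splits into {p1,p5} and {p4}.
On input a, block {p2,p6,p8,p9,p10} splits into {p2,p9} and {p6} and {p8} and {p10}.
On input a, block {p2,p9} splits into {p2} and {p9}.
Stable partition: {p1,p5} | {p2} | {p3,p7} | {p4} | {p6} | {p8} | {p10} | {p9} — 8 equivalence classes.
p4 and p3 end up in different blocks, so they are distinguishable. For instance, the string 'a' is accepted from only p3.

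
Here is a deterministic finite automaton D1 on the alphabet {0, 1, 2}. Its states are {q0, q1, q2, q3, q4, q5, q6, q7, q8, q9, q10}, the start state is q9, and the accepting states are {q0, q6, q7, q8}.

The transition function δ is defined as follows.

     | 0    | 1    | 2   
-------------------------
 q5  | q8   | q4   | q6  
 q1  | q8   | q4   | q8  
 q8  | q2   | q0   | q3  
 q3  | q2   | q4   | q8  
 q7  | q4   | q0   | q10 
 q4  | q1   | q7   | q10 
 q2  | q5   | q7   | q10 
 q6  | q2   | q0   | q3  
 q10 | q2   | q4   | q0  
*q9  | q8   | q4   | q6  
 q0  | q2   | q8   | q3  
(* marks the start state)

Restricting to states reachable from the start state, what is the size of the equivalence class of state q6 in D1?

Every state is reachable, so we keep all 11.
P0 = {q0,q6,q7,q8} | {q1,q2,q3,q4,q5,q9,q10}.
Split {q1,q2,q3,q4,q5,q9,q10} by δ(·,0) → {q2,q3,q4,q10} and {q1,q5,q9}.
On input 0, block {q2,q3,q4,q10} splits into {q2,q4} and {q3,q10}.
No further refinement is possible. Final partition (4 blocks): {q0,q6,q7,q8} | {q2,q4} | {q1,q5,q9} | {q3,q10}.
State q6 belongs to the block {q0,q6,q7,q8}, which has 4 states.

4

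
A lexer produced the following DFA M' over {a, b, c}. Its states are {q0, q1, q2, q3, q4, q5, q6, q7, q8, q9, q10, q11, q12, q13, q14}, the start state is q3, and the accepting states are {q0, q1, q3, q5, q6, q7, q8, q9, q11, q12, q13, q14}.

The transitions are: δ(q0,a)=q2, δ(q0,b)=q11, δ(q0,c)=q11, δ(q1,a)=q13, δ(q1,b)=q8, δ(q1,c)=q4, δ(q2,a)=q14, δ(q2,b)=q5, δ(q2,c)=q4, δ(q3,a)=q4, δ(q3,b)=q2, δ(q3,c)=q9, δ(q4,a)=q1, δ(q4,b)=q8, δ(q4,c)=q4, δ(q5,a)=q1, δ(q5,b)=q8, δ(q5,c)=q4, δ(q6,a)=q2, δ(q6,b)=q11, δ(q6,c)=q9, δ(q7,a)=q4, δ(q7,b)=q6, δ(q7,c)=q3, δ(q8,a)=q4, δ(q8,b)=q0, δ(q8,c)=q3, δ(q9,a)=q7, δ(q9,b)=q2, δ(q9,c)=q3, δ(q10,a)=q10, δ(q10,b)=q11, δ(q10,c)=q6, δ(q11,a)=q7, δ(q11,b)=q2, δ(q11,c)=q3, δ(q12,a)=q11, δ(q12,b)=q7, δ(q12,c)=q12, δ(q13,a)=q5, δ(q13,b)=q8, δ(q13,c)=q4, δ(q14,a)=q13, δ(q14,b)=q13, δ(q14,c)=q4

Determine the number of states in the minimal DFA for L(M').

First remove the unreachable states {q10,q12}; 13 states remain.
Start with accepting vs non-accepting: {q0,q1,q3,q5,q6,q7,q8,q9,q11,q13,q14} | {q2,q4}.
Split {q0,q1,q3,q5,q6,q7,q8,q9,q11,q13,q14} by δ(·,a) → {q1,q5,q9,q11,q13,q14} and {q0,q3,q6,q7,q8}.
Refine {q1,q5,q9,q11,q13,q14} on symbol a: members go to different blocks, giving {q1,q5,q13,q14} and {q9,q11}.
On input b, block {q1,q5,q13,q14} splits into {q1,q5,q13} and {q14}.
On input a, block {q2,q4} splits into {q2} and {q4}.
Split {q0,q3,q6,q7,q8} by δ(·,a) → {q3,q7,q8} and {q0,q6}.
Split {q3,q7,q8} by δ(·,b) → {q7,q8} and {q3}.
Stable partition: {q1,q5,q13} | {q2} | {q7,q8} | {q9,q11} | {q14} | {q4} | {q0,q6} | {q3} — 8 equivalence classes.

8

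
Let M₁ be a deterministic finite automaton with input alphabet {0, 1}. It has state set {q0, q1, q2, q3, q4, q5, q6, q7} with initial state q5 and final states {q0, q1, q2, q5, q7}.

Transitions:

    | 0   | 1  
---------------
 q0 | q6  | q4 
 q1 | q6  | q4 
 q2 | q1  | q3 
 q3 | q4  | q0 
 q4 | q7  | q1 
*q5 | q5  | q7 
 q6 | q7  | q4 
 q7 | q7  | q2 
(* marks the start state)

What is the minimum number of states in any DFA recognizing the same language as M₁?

7

All states are reachable from the start state.
Initial partition by acceptance: {q0,q1,q2,q5,q7} | {q3,q4,q6}.
Refine {q0,q1,q2,q5,q7} on symbol 0: members go to different blocks, giving {q2,q5,q7} and {q0,q1}.
Refine {q2,q5,q7} on symbol 0: members go to different blocks, giving {q5,q7} and {q2}.
On input 1, block {q5,q7} splits into {q5} and {q7}.
Split {q3,q4,q6} by δ(·,0) → {q4,q6} and {q3}.
Refine {q4,q6} on symbol 1: members go to different blocks, giving {q4} and {q6}.
The partition is now stable with 7 blocks: {q5} | {q4} | {q0,q1} | {q2} | {q7} | {q3} | {q6}.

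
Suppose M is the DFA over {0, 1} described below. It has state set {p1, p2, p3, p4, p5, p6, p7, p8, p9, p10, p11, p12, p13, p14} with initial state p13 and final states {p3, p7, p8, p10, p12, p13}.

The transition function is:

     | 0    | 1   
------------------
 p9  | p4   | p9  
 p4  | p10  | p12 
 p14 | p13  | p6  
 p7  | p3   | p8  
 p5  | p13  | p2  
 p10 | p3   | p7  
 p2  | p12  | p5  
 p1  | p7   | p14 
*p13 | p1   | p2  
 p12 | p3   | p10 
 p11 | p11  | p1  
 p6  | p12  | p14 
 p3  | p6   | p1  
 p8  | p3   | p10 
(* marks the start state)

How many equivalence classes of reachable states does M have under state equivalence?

States {p4,p9,p11} cannot be reached from the start state, so discard them.
P0 = {p3,p7,p8,p10,p12,p13} | {p1,p2,p5,p6,p14}.
Refine {p3,p7,p8,p10,p12,p13} on symbol 0: members go to different blocks, giving {p7,p8,p10,p12} and {p3,p13}.
Split {p1,p2,p5,p6,p14} by δ(·,0) → {p1,p2,p6} and {p5,p14}.
No further refinement is possible. Final partition (4 blocks): {p7,p8,p10,p12} | {p1,p2,p6} | {p3,p13} | {p5,p14}.

4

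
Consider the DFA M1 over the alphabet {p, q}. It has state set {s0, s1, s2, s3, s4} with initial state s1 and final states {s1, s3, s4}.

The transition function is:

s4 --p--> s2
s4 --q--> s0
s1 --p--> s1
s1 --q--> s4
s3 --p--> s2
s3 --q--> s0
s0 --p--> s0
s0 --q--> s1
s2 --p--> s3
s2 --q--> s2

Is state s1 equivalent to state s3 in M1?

No

All states are reachable from the start state.
Start with accepting vs non-accepting: {s1,s3,s4} | {s0,s2}.
Refine {s1,s3,s4} on symbol p: members go to different blocks, giving {s3,s4} and {s1}.
On input p, block {s0,s2} splits into {s0} and {s2}.
Stable partition: {s3,s4} | {s0} | {s1} | {s2} — 4 equivalence classes.
s1 and s3 end up in different blocks, so they are distinguishable. For instance, the string 'p' is accepted from only s1.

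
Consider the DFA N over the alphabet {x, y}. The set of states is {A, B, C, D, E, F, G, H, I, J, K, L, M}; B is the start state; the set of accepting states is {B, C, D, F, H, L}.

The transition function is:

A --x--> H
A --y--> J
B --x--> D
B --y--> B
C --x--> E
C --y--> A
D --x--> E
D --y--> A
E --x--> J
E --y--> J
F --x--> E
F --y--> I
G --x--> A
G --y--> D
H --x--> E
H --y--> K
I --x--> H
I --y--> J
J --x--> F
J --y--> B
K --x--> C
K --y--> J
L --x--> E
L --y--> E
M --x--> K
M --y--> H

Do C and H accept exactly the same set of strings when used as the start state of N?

States {G,L,M} cannot be reached from the start state, so discard them.
P0 = {B,C,D,F,H} | {A,E,I,J,K}.
On input x, block {B,C,D,F,H} splits into {C,D,F,H} and {B}.
Split {A,E,I,J,K} by δ(·,x) → {A,I,J,K} and {E}.
Split {A,I,J,K} by δ(·,y) → {A,I,K} and {J}.
Stable partition: {C,D,F,H} | {A,I,K} | {B} | {E} | {J} — 5 equivalence classes.
C and H lie in the same block of the stable partition, so they are equivalent — no string distinguishes them.

Yes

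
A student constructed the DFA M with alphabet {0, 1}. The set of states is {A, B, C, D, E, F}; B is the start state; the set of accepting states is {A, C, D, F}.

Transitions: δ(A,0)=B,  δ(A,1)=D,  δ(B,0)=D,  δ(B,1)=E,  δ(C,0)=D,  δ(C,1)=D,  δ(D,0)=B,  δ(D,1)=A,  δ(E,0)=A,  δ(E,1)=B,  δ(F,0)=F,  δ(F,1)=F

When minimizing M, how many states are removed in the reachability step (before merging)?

BFS from B reaches {A, B, D, E}; the 2 state(s) C, F are never visited.

2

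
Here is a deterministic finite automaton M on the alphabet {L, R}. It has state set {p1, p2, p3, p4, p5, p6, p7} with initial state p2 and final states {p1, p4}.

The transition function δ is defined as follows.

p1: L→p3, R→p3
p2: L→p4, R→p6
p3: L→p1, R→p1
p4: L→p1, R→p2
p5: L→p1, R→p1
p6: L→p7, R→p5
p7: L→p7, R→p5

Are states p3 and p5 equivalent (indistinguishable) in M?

P0 = {p1,p4} | {p2,p3,p5,p6,p7}.
Refine {p1,p4} on symbol L: members go to different blocks, giving {p1} and {p4}.
On input L, block {p2,p3,p5,p6,p7} splits into {p3,p5} and {p6,p7} and {p2}.
The partition is now stable with 5 blocks: {p1} | {p3,p5} | {p4} | {p6,p7} | {p2}.
p3 and p5 lie in the same block of the stable partition, so they are equivalent — no string distinguishes them.

Yes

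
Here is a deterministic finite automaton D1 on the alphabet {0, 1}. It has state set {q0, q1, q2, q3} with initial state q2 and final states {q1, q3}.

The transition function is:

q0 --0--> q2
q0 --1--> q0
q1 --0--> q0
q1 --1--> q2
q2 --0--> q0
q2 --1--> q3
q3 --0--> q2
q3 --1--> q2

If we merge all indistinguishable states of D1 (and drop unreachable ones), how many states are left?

3

States {q1} cannot be reached from the start state, so discard them.
Start with accepting vs non-accepting: {q3} | {q0,q2}.
Split {q0,q2} by δ(·,1) → {q0} and {q2}.
Stable partition: {q3} | {q0} | {q2} — 3 equivalence classes.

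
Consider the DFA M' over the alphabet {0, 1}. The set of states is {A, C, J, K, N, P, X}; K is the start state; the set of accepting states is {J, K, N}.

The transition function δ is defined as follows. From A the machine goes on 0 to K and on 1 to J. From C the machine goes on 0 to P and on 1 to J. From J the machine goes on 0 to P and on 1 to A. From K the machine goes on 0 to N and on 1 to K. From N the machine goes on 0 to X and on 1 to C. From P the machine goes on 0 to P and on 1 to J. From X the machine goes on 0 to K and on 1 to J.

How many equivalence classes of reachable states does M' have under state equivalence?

P0 = {J,K,N} | {A,C,P,X}.
Refine {J,K,N} on symbol 0: members go to different blocks, giving {J,N} and {K}.
Split {A,C,P,X} by δ(·,0) → {A,X} and {C,P}.
On input 0, block {J,N} splits into {J} and {N}.
Stable partition: {J} | {A,X} | {K} | {C,P} | {N} — 5 equivalence classes.

5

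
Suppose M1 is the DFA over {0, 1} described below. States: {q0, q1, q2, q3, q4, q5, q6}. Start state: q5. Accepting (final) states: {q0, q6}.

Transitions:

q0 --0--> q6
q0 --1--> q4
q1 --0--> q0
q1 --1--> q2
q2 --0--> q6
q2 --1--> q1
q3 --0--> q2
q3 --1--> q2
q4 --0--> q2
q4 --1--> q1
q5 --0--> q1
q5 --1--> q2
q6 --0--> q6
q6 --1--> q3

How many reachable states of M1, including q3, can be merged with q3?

3

Start with accepting vs non-accepting: {q0,q6} | {q1,q2,q3,q4,q5}.
On input 0, block {q1,q2,q3,q4,q5} splits into {q3,q4,q5} and {q1,q2}.
The partition is now stable with 3 blocks: {q0,q6} | {q3,q4,q5} | {q1,q2}.
State q3 belongs to the block {q3,q4,q5}, which has 3 states.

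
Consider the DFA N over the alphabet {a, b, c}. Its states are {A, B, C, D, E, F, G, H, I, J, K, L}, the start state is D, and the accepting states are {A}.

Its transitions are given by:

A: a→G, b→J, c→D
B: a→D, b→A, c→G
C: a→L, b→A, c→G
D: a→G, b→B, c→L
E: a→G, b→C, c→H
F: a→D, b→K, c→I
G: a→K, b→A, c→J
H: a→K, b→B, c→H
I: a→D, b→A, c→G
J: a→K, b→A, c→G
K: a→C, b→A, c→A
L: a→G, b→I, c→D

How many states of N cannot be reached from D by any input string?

3

No path from D leads to E, F, H; the other 9 states are all reachable.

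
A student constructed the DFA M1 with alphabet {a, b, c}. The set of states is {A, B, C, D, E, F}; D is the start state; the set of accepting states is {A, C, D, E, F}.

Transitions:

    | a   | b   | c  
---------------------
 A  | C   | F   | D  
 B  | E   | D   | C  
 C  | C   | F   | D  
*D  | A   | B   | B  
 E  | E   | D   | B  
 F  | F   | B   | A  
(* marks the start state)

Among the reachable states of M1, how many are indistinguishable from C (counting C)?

2

Every state is reachable, so we keep all 6.
Initial partition by acceptance: {A,C,D,E,F} | {B}.
Split {A,C,D,E,F} by δ(·,b) → {A,C,E} and {D,F}.
On input c, block {A,C,E} splits into {A,C} and {E}.
On input a, block {D,F} splits into {D} and {F}.
Stable partition: {A,C} | {B} | {D} | {E} | {F} — 5 equivalence classes.
State C belongs to the block {A,C}, which has 2 states.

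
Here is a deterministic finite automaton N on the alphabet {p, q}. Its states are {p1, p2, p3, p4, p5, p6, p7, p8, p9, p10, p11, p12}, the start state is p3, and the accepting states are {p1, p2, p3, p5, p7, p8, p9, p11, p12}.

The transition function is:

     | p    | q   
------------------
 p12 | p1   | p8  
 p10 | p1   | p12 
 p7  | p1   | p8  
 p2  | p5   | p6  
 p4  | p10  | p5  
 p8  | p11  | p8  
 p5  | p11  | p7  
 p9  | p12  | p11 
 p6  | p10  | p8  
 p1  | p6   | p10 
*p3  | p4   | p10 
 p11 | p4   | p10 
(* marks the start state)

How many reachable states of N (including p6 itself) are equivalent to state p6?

First remove the unreachable states {p2,p9}; 10 states remain.
P0 = {p1,p3,p5,p7,p8,p11,p12} | {p4,p6,p10}.
Refine {p1,p3,p5,p7,p8,p11,p12} on symbol p: members go to different blocks, giving {p5,p7,p8,p12} and {p1,p3,p11}.
Split {p4,p6,p10} by δ(·,p) → {p4,p6} and {p10}.
No further refinement is possible. Final partition (4 blocks): {p5,p7,p8,p12} | {p4,p6} | {p1,p3,p11} | {p10}.
State p6 belongs to the block {p4,p6}, which has 2 states.

2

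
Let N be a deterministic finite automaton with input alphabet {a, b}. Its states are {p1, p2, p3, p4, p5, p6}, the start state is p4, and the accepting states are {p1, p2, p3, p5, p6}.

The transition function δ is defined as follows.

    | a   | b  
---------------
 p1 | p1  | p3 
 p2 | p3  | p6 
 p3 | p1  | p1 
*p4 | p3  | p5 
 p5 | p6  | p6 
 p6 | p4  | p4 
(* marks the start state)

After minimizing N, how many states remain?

First remove the unreachable states {p2}; 5 states remain.
P0 = {p1,p3,p5,p6} | {p4}.
On input a, block {p1,p3,p5,p6} splits into {p1,p3,p5} and {p6}.
Refine {p1,p3,p5} on symbol a: members go to different blocks, giving {p1,p3} and {p5}.
Stable partition: {p1,p3} | {p4} | {p6} | {p5} — 4 equivalence classes.

4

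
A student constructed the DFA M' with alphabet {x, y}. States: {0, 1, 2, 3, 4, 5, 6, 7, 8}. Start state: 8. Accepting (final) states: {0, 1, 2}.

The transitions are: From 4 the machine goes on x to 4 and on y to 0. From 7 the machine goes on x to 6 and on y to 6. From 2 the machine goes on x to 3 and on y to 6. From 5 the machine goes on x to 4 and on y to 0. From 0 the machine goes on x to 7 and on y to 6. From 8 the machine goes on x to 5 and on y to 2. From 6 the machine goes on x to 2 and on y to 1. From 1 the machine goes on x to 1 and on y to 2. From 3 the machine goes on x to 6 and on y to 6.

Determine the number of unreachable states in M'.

0

Exploring from 8, all states are eventually visited, so none are unreachable.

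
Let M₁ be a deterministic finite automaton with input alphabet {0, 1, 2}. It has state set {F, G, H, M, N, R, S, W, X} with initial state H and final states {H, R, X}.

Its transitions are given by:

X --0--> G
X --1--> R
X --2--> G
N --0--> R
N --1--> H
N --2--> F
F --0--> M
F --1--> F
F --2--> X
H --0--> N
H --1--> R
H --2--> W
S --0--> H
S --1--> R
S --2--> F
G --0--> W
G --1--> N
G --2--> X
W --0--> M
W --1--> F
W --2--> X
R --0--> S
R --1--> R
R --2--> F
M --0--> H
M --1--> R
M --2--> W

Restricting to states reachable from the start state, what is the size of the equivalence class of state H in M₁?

P0 = {H,R,X} | {F,G,M,N,S,W}.
Refine {F,G,M,N,S,W} on symbol 0: members go to different blocks, giving {F,G,W} and {M,N,S}.
Split {H,R,X} by δ(·,0) → {H,R} and {X}.
Split {F,G,W} by δ(·,0) → {F,W} and {G}.
Stable partition: {H,R} | {F,W} | {M,N,S} | {X} | {G} — 5 equivalence classes.
The equivalence class containing H is {H,R}, of size 2.

2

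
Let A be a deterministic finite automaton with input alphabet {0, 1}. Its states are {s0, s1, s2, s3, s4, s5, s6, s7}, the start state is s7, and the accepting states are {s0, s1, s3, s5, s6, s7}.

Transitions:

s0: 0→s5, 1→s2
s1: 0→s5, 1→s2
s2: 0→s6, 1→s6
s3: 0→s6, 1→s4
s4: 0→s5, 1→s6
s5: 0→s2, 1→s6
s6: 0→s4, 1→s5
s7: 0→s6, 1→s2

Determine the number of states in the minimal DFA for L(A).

3

First remove the unreachable states {s0,s1,s3}; 5 states remain.
Initial partition by acceptance: {s5,s6,s7} | {s2,s4}.
Refine {s5,s6,s7} on symbol 0: members go to different blocks, giving {s5,s6} and {s7}.
No further refinement is possible. Final partition (3 blocks): {s5,s6} | {s2,s4} | {s7}.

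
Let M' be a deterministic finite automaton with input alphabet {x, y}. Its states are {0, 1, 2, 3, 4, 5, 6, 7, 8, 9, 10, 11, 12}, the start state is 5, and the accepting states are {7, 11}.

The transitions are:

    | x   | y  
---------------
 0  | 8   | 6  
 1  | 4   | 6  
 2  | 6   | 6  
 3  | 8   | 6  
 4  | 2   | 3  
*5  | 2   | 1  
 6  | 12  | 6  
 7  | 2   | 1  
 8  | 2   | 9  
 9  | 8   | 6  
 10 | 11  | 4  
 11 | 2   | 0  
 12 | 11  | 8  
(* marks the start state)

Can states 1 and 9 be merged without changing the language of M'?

States {7,10} cannot be reached from the start state, so discard them.
Start with accepting vs non-accepting: {11} | {0,1,2,3,4,5,6,8,9,12}.
On input x, block {0,1,2,3,4,5,6,8,9,12} splits into {0,1,2,3,4,5,6,8,9} and {12}.
On input x, block {0,1,2,3,4,5,6,8,9} splits into {0,1,2,3,4,5,8,9} and {6}.
On input x, block {0,1,2,3,4,5,8,9} splits into {0,1,3,4,5,8,9} and {2}.
Split {0,1,3,4,5,8,9} by δ(·,x) → {0,1,3,9} and {4,5,8}.
Stable partition: {11} | {0,1,3,9} | {12} | {6} | {2} | {4,5,8} — 6 equivalence classes.
1 and 9 lie in the same block of the stable partition, so they are equivalent — no string distinguishes them.

Yes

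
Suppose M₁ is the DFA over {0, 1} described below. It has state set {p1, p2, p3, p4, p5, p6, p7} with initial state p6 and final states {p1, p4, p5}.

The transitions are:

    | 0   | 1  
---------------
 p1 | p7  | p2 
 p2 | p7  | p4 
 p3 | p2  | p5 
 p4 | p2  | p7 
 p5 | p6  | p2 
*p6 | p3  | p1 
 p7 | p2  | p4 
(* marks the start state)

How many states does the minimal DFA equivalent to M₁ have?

2

Start with accepting vs non-accepting: {p1,p4,p5} | {p2,p3,p6,p7}.
No further refinement is possible. Final partition (2 blocks): {p1,p4,p5} | {p2,p3,p6,p7}.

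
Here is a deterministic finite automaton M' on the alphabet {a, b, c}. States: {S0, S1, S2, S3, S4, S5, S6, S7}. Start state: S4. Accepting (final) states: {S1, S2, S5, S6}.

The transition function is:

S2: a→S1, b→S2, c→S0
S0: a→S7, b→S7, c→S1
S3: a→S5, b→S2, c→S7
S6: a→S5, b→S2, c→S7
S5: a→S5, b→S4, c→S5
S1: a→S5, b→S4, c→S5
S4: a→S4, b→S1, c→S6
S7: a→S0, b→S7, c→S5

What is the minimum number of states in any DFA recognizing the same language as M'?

4

States {S3} cannot be reached from the start state, so discard them.
Initial partition by acceptance: {S1,S2,S5,S6} | {S0,S4,S7}.
Refine {S1,S2,S5,S6} on symbol b: members go to different blocks, giving {S1,S5} and {S2,S6}.
On input b, block {S0,S4,S7} splits into {S0,S7} and {S4}.
The partition is now stable with 4 blocks: {S1,S5} | {S0,S7} | {S2,S6} | {S4}.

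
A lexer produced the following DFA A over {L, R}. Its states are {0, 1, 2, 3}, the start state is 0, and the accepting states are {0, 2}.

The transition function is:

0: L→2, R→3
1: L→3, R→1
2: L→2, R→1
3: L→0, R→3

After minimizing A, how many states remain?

All states are reachable from the start state.
Start with accepting vs non-accepting: {0,2} | {1,3}.
Refine {1,3} on symbol L: members go to different blocks, giving {1} and {3}.
On input R, block {0,2} splits into {0} and {2}.
No further refinement is possible. Final partition (4 blocks): {0} | {1} | {3} | {2}.

4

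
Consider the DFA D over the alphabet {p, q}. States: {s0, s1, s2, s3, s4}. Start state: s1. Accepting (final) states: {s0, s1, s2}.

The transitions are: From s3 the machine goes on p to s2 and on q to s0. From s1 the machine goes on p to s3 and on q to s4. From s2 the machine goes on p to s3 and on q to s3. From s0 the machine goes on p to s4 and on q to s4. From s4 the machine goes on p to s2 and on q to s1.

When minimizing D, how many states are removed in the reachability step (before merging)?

Every one of the 5 states is reachable from s1.

0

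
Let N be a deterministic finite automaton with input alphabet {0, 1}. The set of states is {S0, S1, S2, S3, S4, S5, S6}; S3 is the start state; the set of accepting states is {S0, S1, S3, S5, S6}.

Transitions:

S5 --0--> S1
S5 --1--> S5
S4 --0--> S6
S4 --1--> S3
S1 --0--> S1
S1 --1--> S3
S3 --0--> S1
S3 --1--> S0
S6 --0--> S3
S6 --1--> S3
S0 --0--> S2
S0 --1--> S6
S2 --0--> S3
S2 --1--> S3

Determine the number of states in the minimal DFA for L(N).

5

States {S4,S5} cannot be reached from the start state, so discard them.
Initial partition by acceptance: {S0,S1,S3,S6} | {S2}.
Refine {S0,S1,S3,S6} on symbol 0: members go to different blocks, giving {S1,S3,S6} and {S0}.
On input 1, block {S1,S3,S6} splits into {S1,S6} and {S3}.
Refine {S1,S6} on symbol 0: members go to different blocks, giving {S1} and {S6}.
No further refinement is possible. Final partition (5 blocks): {S1} | {S2} | {S0} | {S3} | {S6}.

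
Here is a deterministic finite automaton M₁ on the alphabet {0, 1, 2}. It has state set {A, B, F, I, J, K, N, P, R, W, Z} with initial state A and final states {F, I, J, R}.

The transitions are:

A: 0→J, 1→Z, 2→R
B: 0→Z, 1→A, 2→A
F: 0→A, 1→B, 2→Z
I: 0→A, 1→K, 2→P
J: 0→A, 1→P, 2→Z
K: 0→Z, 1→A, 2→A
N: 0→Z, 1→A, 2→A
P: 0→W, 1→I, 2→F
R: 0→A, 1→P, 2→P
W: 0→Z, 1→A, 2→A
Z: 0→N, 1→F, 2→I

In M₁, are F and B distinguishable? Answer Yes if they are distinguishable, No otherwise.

All states are reachable from the start state.
P0 = {F,I,J,R} | {A,B,K,N,P,W,Z}.
Refine {A,B,K,N,P,W,Z} on symbol 0: members go to different blocks, giving {B,K,N,P,W,Z} and {A}.
Split {B,K,N,P,W,Z} by δ(·,1) → {B,K,N,W} and {P,Z}.
Split {F,I,J,R} by δ(·,1) → {F,I} and {J,R}.
The partition is now stable with 5 blocks: {F,I} | {B,K,N,W} | {A} | {P,Z} | {J,R}.
F and B end up in different blocks, so they are distinguishable. For instance, the string 'ε' is accepted from only F.

Yes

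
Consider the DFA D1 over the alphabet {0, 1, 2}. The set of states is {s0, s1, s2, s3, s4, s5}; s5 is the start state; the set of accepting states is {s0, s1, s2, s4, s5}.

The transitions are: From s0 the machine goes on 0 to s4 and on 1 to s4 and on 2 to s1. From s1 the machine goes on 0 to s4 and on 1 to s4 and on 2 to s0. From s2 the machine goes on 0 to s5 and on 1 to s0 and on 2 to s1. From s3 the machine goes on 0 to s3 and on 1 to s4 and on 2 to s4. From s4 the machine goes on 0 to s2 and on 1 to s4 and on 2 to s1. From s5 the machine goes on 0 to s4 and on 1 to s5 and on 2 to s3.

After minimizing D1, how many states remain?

5

Every state is reachable, so we keep all 6.
Initial partition by acceptance: {s0,s1,s2,s4,s5} | {s3}.
Refine {s0,s1,s2,s4,s5} on symbol 2: members go to different blocks, giving {s0,s1,s2,s4} and {s5}.
Refine {s0,s1,s2,s4} on symbol 0: members go to different blocks, giving {s0,s1,s4} and {s2}.
Refine {s0,s1,s4} on symbol 0: members go to different blocks, giving {s0,s1} and {s4}.
No further refinement is possible. Final partition (5 blocks): {s0,s1} | {s3} | {s5} | {s2} | {s4}.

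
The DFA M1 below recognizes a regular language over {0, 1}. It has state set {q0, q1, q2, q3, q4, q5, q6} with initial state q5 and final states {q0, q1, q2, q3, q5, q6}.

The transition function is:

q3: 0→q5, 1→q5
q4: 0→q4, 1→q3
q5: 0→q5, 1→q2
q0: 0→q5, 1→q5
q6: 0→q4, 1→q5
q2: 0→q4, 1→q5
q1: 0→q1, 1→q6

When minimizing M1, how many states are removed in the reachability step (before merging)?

3

Starting at q5 and following transitions, the reachable set is {q2, q3, q4, q5}. That leaves q0, q1, q6 unreachable — 3 in total.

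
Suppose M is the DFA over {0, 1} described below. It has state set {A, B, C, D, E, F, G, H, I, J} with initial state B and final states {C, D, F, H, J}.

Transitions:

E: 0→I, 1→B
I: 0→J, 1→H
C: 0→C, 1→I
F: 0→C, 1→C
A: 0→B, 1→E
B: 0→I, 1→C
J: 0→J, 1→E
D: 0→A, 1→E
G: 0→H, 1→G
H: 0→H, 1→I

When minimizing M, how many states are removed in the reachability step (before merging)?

No path from B leads to A, D, F, G; the other 6 states are all reachable.

4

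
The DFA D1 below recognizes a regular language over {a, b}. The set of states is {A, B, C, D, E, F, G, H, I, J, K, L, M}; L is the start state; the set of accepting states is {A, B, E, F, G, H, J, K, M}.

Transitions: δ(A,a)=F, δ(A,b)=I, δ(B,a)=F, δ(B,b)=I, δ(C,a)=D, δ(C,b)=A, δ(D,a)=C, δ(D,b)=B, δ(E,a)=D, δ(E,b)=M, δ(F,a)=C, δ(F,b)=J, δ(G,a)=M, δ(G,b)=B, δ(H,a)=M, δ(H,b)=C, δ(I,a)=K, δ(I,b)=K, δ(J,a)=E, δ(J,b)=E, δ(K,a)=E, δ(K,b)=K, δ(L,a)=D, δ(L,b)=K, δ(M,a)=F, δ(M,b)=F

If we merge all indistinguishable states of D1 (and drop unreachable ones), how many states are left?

7

First remove the unreachable states {G,H}; 11 states remain.
Initial partition by acceptance: {A,B,E,F,J,K,M} | {C,D,I,L}.
Refine {A,B,E,F,J,K,M} on symbol a: members go to different blocks, giving {A,B,J,K,M} and {E,F}.
Split {A,B,J,K,M} by δ(·,b) → {A,B} and {J,M} and {K}.
Refine {C,D,I,L} on symbol a: members go to different blocks, giving {C,D,L} and {I}.
Split {C,D,L} by δ(·,b) → {C,D} and {L}.
The partition is now stable with 7 blocks: {A,B} | {C,D} | {E,F} | {J,M} | {K} | {I} | {L}.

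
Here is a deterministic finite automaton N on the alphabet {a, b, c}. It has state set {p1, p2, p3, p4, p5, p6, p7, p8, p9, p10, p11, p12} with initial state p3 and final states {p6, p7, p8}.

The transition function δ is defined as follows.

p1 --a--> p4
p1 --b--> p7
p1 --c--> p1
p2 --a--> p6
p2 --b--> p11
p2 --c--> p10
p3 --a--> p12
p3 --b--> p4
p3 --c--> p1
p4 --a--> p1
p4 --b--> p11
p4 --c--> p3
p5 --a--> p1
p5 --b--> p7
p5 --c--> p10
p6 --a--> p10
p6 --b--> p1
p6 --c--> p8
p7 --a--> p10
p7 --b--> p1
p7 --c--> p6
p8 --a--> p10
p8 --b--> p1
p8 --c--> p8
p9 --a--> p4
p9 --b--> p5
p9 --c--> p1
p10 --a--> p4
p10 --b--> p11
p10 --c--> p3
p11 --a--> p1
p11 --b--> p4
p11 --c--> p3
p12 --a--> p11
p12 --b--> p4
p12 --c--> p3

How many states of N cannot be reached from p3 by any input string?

Starting at p3 and following transitions, the reachable set is {p1, p3, p4, p6, p7, p8, p10, p11, p12}. That leaves p2, p5, p9 unreachable — 3 in total.

3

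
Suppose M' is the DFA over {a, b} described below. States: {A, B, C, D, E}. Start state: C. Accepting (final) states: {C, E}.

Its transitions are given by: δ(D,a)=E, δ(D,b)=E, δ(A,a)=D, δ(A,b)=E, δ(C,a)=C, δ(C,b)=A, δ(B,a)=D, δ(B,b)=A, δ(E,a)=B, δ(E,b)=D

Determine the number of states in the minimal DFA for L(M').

5

Every state is reachable, so we keep all 5.
Start with accepting vs non-accepting: {C,E} | {A,B,D}.
Refine {C,E} on symbol a: members go to different blocks, giving {C} and {E}.
Split {A,B,D} by δ(·,a) → {A,B} and {D}.
Split {A,B} by δ(·,b) → {A} and {B}.
Stable partition: {C} | {A} | {E} | {D} | {B} — 5 equivalence classes.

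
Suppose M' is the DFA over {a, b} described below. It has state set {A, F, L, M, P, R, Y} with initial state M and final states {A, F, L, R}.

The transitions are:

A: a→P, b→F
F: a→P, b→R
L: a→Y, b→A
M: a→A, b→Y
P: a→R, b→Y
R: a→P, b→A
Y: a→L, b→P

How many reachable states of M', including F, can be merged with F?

All states are reachable from the start state.
P0 = {A,F,L,R} | {M,P,Y}.
No further refinement is possible. Final partition (2 blocks): {A,F,L,R} | {M,P,Y}.
State F belongs to the block {A,F,L,R}, which has 4 states.

4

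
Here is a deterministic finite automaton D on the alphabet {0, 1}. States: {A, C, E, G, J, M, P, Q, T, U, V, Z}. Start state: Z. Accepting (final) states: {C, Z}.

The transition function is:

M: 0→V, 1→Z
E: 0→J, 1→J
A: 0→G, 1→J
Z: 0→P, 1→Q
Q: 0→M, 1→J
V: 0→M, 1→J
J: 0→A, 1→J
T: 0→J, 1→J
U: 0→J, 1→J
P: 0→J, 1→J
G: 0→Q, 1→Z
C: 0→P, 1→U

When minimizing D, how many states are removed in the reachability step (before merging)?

4

No path from Z leads to C, E, T, U; the other 8 states are all reachable.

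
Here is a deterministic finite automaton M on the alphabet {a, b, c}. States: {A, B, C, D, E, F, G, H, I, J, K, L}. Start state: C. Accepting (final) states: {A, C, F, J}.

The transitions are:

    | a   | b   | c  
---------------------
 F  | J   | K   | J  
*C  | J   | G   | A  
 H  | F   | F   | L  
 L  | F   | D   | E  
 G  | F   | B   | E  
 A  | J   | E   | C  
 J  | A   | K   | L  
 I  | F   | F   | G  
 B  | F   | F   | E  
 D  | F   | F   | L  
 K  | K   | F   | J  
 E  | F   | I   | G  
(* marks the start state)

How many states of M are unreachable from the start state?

1

Starting at C and following transitions, the reachable set is {A, B, C, D, E, F, G, I, J, K, L}. That leaves H unreachable — 1 in total.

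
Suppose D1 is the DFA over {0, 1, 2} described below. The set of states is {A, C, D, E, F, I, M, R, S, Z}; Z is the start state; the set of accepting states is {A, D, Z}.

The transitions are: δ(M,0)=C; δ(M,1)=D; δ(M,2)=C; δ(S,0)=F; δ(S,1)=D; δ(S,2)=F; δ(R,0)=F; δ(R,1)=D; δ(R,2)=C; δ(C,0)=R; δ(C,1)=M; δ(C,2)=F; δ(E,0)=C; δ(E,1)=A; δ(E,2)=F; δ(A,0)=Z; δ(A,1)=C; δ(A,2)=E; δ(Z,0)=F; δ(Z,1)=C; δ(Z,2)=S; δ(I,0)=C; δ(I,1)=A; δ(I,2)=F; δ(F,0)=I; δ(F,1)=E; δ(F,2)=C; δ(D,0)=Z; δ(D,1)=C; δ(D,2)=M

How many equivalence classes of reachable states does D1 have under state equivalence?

P0 = {A,D,Z} | {C,E,F,I,M,R,S}.
Refine {A,D,Z} on symbol 0: members go to different blocks, giving {A,D} and {Z}.
On input 1, block {C,E,F,I,M,R,S} splits into {E,I,M,R,S} and {C,F}.
The partition is now stable with 4 blocks: {A,D} | {E,I,M,R,S} | {Z} | {C,F}.

4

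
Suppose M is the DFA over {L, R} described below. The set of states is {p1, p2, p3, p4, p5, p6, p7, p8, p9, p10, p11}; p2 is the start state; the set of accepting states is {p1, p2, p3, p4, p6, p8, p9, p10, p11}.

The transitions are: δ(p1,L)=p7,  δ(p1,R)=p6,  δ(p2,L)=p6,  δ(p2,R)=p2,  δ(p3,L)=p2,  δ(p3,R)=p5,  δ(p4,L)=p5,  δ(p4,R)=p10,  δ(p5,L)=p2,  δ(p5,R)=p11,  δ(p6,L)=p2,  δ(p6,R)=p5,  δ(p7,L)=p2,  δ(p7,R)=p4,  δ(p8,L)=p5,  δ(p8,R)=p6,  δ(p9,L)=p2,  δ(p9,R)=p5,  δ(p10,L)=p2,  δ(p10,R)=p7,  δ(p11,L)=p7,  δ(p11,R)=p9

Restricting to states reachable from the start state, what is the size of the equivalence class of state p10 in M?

3

First remove the unreachable states {p1,p3,p8}; 8 states remain.
P0 = {p2,p4,p6,p9,p10,p11} | {p5,p7}.
On input L, block {p2,p4,p6,p9,p10,p11} splits into {p2,p6,p9,p10} and {p4,p11}.
Refine {p2,p6,p9,p10} on symbol R: members go to different blocks, giving {p6,p9,p10} and {p2}.
The partition is now stable with 4 blocks: {p6,p9,p10} | {p5,p7} | {p4,p11} | {p2}.
State p10 belongs to the block {p6,p9,p10}, which has 3 states.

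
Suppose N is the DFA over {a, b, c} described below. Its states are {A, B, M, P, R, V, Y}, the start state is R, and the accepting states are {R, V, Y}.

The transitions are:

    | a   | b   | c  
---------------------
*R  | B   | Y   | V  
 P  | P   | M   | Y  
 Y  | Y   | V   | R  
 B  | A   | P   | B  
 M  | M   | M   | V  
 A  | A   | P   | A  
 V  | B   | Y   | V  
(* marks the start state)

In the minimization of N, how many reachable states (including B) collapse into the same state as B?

All states are reachable from the start state.
P0 = {R,V,Y} | {A,B,M,P}.
On input a, block {R,V,Y} splits into {R,V} and {Y}.
Split {A,B,M,P} by δ(·,c) → {A,B} and {P} and {M}.
No further refinement is possible. Final partition (5 blocks): {R,V} | {A,B} | {Y} | {P} | {M}.
The equivalence class containing B is {A,B}, of size 2.

2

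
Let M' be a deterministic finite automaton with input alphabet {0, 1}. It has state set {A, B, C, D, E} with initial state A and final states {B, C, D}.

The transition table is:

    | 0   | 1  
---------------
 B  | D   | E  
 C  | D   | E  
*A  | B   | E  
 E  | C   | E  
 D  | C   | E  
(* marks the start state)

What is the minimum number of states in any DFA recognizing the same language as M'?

2

All states are reachable from the start state.
Initial partition by acceptance: {B,C,D} | {A,E}.
Stable partition: {B,C,D} | {A,E} — 2 equivalence classes.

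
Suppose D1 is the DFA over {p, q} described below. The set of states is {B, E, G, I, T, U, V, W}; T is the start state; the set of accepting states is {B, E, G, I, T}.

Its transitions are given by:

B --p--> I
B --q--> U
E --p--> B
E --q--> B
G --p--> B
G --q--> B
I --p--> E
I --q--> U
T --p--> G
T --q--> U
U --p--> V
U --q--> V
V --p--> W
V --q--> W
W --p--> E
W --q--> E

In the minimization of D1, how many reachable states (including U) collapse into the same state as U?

1

P0 = {B,E,G,I,T} | {U,V,W}.
On input q, block {B,E,G,I,T} splits into {B,I,T} and {E,G}.
Split {B,I,T} by δ(·,p) → {I,T} and {B}.
Refine {U,V,W} on symbol p: members go to different blocks, giving {U,V} and {W}.
Split {U,V} by δ(·,p) → {V} and {U}.
Stable partition: {I,T} | {V} | {E,G} | {B} | {W} | {U} — 6 equivalence classes.
The equivalence class containing U is {U}, of size 1.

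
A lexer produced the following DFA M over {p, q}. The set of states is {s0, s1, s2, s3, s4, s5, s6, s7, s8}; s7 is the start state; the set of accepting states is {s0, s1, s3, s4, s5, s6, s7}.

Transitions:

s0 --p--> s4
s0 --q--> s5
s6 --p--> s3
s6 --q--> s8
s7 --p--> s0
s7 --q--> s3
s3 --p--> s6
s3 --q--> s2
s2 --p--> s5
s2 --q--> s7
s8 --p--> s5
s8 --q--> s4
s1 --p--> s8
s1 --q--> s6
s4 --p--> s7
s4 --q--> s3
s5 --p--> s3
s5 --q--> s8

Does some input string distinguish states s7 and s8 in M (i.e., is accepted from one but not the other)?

First remove the unreachable states {s1}; 8 states remain.
Initial partition by acceptance: {s0,s3,s4,s5,s6,s7} | {s2,s8}.
On input q, block {s0,s3,s4,s5,s6,s7} splits into {s0,s4,s7} and {s3,s5,s6}.
Stable partition: {s0,s4,s7} | {s2,s8} | {s3,s5,s6} — 3 equivalence classes.
s7 and s8 end up in different blocks, so they are distinguishable. For instance, the string 'ε' is accepted from only s7.

Yes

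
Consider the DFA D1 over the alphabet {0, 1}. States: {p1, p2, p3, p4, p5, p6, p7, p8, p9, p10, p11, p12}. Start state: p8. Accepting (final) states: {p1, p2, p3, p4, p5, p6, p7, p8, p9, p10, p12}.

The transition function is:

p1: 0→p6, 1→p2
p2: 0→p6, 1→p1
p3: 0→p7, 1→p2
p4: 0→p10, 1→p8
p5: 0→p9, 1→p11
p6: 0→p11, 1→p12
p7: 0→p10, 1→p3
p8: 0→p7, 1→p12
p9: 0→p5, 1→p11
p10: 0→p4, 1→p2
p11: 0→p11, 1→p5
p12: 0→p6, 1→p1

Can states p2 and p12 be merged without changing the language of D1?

Yes

P0 = {p1,p2,p3,p4,p5,p6,p7,p8,p9,p10,p12} | {p11}.
On input 0, block {p1,p2,p3,p4,p5,p6,p7,p8,p9,p10,p12} splits into {p1,p2,p3,p4,p5,p7,p8,p9,p10,p12} and {p6}.
Split {p1,p2,p3,p4,p5,p7,p8,p9,p10,p12} by δ(·,0) → {p3,p4,p5,p7,p8,p9,p10} and {p1,p2,p12}.
Split {p3,p4,p5,p7,p8,p9,p10} by δ(·,1) → {p3,p8,p10} and {p4,p7} and {p5,p9}.
Stable partition: {p3,p8,p10} | {p11} | {p6} | {p1,p2,p12} | {p4,p7} | {p5,p9} — 6 equivalence classes.
p2 and p12 lie in the same block of the stable partition, so they are equivalent — no string distinguishes them.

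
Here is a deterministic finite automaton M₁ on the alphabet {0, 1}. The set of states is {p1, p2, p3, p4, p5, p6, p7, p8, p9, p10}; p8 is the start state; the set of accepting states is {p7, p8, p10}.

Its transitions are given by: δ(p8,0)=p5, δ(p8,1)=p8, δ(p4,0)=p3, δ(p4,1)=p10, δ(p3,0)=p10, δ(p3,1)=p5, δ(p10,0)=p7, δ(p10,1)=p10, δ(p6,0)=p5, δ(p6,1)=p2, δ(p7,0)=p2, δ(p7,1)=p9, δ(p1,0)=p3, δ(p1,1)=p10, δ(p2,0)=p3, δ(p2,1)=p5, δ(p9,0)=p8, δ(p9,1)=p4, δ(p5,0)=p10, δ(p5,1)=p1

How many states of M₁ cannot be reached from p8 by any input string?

BFS from p8 reaches {p1, p2, p3, p4, p5, p7, p8, p9, p10}; the 1 state(s) p6 are never visited.

1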